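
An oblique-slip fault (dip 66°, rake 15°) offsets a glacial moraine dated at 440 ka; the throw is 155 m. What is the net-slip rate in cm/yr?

dip-slip = throw / sin(dip) = 155 / sin(66°) = 169.7 m
net slip = dip-slip / sin(rake) = 169.7 / sin(15°) = 655.5 m
rate = 655.5 m / 440 ka = 0.00149 m/yr = 0.149 cm/yr

0.149 cm/yr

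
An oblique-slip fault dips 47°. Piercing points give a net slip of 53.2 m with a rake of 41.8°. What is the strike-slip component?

39.7 m

strike-slip = net slip × cos(rake) = 53.2 m × cos(41.8°) = 39.7 m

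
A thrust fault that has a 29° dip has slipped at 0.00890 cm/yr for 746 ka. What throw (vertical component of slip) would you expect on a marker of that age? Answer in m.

32.2 m

dip-slip = rate × time = 0.00890 cm/yr × 746 ka = 66.39 m
throw = dip-slip × sin(dip) = 66.39 × sin(29°) = 32.2 m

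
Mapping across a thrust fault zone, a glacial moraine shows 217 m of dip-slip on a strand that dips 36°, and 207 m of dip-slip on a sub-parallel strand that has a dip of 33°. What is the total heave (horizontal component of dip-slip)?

349 m

heave_A = 217 × cos(36°) = 175.6 m
heave_B = 207 × cos(33°) = 173.6 m
total = 175.6 + 173.6 = 349 m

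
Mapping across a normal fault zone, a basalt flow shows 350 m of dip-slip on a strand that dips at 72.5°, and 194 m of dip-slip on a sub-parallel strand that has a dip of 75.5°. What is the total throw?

throw_A = 350 × sin(72.5°) = 333.8 m
throw_B = 194 × sin(75.5°) = 187.8 m
total = 333.8 + 187.8 = 522 m

522 m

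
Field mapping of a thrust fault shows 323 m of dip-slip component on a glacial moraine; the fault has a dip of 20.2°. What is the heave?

heave = dip-slip × cos(dip) = 323 m × cos(20.2°) = 303 m

303 m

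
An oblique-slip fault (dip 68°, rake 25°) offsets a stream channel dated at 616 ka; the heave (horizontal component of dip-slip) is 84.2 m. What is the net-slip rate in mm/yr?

0.863 mm/yr

dip-slip = heave / cos(dip) = 84.2 / cos(68°) = 224.8 m
net slip = dip-slip / sin(rake) = 224.8 / sin(25°) = 531.8 m
rate = 531.8 m / 616 ka = 0.000863 m/yr = 0.863 mm/yr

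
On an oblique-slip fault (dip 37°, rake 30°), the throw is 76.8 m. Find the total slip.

dip-slip = throw / sin(dip) = 76.8 / sin(37°) = 127.6 m
net slip = dip-slip / sin(rake) = 127.6 / sin(30°) = 255 m

255 m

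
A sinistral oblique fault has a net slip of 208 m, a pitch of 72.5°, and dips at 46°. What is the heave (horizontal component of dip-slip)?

dip-slip = net slip × sin(rake) = 208 m × sin(72.5°) = 198.4 m
heave = dip-slip × cos(dip) = 198.4 × cos(46°) = 138 m

138 m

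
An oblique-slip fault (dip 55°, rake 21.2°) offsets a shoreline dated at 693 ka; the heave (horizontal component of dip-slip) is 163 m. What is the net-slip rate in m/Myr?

dip-slip = heave / cos(dip) = 163 / cos(55°) = 284.2 m
net slip = dip-slip / sin(rake) = 284.2 / sin(21.2°) = 785.8 m
rate = 785.8 m / 693 ka = 0.00113 m/yr = 1130 m/Myr

1130 m/Myr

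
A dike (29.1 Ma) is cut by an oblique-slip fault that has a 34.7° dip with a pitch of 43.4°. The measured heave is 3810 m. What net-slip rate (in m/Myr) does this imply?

dip-slip = heave / cos(dip) = 3810 / cos(34.7°) = 4634 m
net slip = dip-slip / sin(rake) = 4634 / sin(43.4°) = 6745 m
rate = 6745 m / 29.1 Ma = 0.000232 m/yr = 232 m/Myr

232 m/Myr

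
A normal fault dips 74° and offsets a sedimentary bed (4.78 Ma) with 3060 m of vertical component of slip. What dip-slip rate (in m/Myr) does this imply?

dip-slip = throw / sin(dip) = 3060 m / sin(74°) = 3183 m
rate = 3183 m / 4.78 Ma = 0.000666 m/yr = 666 m/Myr

666 m/Myr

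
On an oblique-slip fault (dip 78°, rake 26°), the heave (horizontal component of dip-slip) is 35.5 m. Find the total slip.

390 m

dip-slip = heave / cos(dip) = 35.5 / cos(78°) = 170.7 m
net slip = dip-slip / sin(rake) = 170.7 / sin(26°) = 390 m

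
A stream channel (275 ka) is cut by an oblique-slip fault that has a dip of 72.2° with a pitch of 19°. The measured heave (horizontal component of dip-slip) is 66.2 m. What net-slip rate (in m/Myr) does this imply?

2420 m/Myr

dip-slip = heave / cos(dip) = 66.2 / cos(72.2°) = 216.6 m
net slip = dip-slip / sin(rake) = 216.6 / sin(19°) = 665.2 m
rate = 665.2 m / 275 ka = 0.00242 m/yr = 2420 m/Myr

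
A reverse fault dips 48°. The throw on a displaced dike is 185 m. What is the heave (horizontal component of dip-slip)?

167 m

heave = throw / tan(dip) = 185 / tan(48°) = 167 m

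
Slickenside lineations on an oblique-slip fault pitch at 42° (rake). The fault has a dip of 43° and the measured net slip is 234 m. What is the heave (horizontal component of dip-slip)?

dip-slip = net slip × sin(rake) = 234 m × sin(42°) = 156.6 m
heave = dip-slip × cos(dip) = 156.6 × cos(43°) = 115 m

115 m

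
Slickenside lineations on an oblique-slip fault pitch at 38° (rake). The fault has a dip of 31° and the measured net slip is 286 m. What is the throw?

90.7 m

dip-slip = net slip × sin(rake) = 286 m × sin(38°) = 176.1 m
throw = dip-slip × sin(dip) = 176.1 × sin(31°) = 90.7 m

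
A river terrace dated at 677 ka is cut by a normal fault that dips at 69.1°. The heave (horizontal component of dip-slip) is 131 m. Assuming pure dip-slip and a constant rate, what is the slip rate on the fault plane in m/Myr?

542 m/Myr

dip-slip = heave / cos(dip) = 131 m / cos(69.1°) = 367.2 m
rate = 367.2 m / 677 ka = 0.000542 m/yr = 542 m/Myr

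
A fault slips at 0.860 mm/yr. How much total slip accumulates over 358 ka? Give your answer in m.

slip = rate × time = 0.860 mm/yr × 358 ka = 308 m

308 m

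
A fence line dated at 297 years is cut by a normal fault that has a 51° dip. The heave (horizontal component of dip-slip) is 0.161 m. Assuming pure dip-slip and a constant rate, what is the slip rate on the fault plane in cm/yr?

dip-slip = heave / cos(dip) = 0.161 m / cos(51°) = 0.2558 m
rate = 0.2558 m / 297 years = 0.000861 m/yr = 0.0861 cm/yr

0.0861 cm/yr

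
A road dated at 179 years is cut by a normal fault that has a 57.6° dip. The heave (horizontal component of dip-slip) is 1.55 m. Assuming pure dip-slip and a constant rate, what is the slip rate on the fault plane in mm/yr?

16.2 mm/yr

dip-slip = heave / cos(dip) = 1.55 m / cos(57.6°) = 2.893 m
rate = 2.893 m / 179 years = 0.0162 m/yr = 16.2 mm/yr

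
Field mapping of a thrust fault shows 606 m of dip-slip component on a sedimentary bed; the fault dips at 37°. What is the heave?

484 m

heave = dip-slip × cos(dip) = 606 m × cos(37°) = 484 m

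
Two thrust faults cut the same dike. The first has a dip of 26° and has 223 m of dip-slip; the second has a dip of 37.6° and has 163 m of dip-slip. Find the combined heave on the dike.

heave_A = 223 × cos(26°) = 200.4 m
heave_B = 163 × cos(37.6°) = 129.1 m
total = 200.4 + 129.1 = 330 m

330 m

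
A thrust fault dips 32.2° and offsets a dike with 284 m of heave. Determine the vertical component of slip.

throw = heave × tan(dip) = 284 × tan(32.2°) = 179 m

179 m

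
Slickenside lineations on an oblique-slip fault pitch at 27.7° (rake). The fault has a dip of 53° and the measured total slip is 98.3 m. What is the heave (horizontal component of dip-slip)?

27.5 m

dip-slip = net slip × sin(rake) = 98.3 m × sin(27.7°) = 45.69 m
heave = dip-slip × cos(dip) = 45.69 × cos(53°) = 27.5 m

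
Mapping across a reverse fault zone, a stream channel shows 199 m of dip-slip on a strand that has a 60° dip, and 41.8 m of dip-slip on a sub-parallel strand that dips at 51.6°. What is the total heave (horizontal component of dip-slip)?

125 m

heave_A = 199 × cos(60°) = 99.50 m
heave_B = 41.8 × cos(51.6°) = 25.96 m
total = 99.50 + 25.96 = 125 m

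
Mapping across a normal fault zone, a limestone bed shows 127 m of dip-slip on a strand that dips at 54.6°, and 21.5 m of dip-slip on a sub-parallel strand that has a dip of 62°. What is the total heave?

heave_A = 127 × cos(54.6°) = 73.57 m
heave_B = 21.5 × cos(62°) = 10.09 m
total = 73.57 + 10.09 = 83.7 m

83.7 m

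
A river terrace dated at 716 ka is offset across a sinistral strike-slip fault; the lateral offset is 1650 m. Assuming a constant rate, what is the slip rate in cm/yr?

rate = 1650 m / 716 ka = 0.00230 m/yr = 0.230 cm/yr

0.230 cm/yr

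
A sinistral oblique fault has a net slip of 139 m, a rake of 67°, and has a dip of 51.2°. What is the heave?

80.2 m

dip-slip = net slip × sin(rake) = 139 m × sin(67°) = 128 m
heave = dip-slip × cos(dip) = 128 × cos(51.2°) = 80.2 m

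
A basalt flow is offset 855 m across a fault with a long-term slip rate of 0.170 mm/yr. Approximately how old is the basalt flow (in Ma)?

age = offset / rate = 855 m / (0.170 mm/yr) = 5.03e+06 yr = 5.03 Ma

5.03 Ma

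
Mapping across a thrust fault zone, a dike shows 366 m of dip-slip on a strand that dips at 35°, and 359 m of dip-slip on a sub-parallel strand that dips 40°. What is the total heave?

heave_A = 366 × cos(35°) = 299.8 m
heave_B = 359 × cos(40°) = 275 m
total = 299.8 + 275 = 575 m

575 m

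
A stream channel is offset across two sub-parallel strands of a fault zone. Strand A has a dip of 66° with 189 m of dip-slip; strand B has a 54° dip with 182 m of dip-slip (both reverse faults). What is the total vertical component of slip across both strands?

throw_A = 189 × sin(66°) = 172.7 m
throw_B = 182 × sin(54°) = 147.2 m
total = 172.7 + 147.2 = 320 m

320 m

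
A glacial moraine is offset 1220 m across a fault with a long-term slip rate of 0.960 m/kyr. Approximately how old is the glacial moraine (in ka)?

age = offset / rate = 1220 m / (0.960 m/kyr) = 1.27e+06 yr = 1270 ka

1270 ka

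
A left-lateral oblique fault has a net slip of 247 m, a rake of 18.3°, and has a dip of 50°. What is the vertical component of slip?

dip-slip = net slip × sin(rake) = 247 m × sin(18.3°) = 77.56 m
throw = dip-slip × sin(dip) = 77.56 × sin(50°) = 59.4 m

59.4 m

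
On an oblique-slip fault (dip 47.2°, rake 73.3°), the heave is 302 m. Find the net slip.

dip-slip = heave / cos(dip) = 302 / cos(47.2°) = 444.5 m
net slip = dip-slip / sin(rake) = 444.5 / sin(73.3°) = 464 m

464 m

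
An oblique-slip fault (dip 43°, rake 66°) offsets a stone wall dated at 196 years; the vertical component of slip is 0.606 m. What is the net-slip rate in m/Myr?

4960 m/Myr

dip-slip = throw / sin(dip) = 0.606 / sin(43°) = 0.8886 m
net slip = dip-slip / sin(rake) = 0.8886 / sin(66°) = 0.9727 m
rate = 0.9727 m / 196 years = 0.00496 m/yr = 4960 m/Myr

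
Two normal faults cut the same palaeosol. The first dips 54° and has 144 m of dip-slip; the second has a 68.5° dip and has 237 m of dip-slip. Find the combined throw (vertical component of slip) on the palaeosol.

337 m

throw_A = 144 × sin(54°) = 116.5 m
throw_B = 237 × sin(68.5°) = 220.5 m
total = 116.5 + 220.5 = 337 m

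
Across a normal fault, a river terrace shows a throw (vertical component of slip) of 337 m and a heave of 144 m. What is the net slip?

366 m

net slip = √(throw² + heave²) = √(337² + 144²) = 366 m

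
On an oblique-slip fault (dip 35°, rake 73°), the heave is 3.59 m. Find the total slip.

4.58 m

dip-slip = heave / cos(dip) = 3.59 / cos(35°) = 4.383 m
net slip = dip-slip / sin(rake) = 4.383 / sin(73°) = 4.58 m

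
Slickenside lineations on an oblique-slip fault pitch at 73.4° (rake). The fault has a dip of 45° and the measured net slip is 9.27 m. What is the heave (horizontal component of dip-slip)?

dip-slip = net slip × sin(rake) = 9.27 m × sin(73.4°) = 8.884 m
heave = dip-slip × cos(dip) = 8.884 × cos(45°) = 6.28 m

6.28 m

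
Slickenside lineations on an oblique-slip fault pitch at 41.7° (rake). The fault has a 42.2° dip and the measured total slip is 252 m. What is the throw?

113 m

dip-slip = net slip × sin(rake) = 252 m × sin(41.7°) = 167.6 m
throw = dip-slip × sin(dip) = 167.6 × sin(42.2°) = 113 m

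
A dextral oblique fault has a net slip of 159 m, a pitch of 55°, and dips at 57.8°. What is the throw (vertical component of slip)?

110 m

dip-slip = net slip × sin(rake) = 159 m × sin(55°) = 130.2 m
throw = dip-slip × sin(dip) = 130.2 × sin(57.8°) = 110 m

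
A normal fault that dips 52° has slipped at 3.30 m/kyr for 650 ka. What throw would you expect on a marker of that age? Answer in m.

dip-slip = rate × time = 3.30 m/kyr × 650 ka = 2145 m
throw = dip-slip × sin(dip) = 2145 × sin(52°) = 1690 m

1690 m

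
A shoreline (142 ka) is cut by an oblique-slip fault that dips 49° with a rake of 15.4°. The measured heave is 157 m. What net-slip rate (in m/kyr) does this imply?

dip-slip = heave / cos(dip) = 157 / cos(49°) = 239.3 m
net slip = dip-slip / sin(rake) = 239.3 / sin(15.4°) = 901.2 m
rate = 901.2 m / 142 ka = 0.00635 m/yr = 6.35 m/kyr

6.35 m/kyr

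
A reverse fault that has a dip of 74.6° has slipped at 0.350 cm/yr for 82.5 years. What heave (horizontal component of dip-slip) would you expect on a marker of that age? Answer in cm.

7.67 cm

dip-slip = rate × time = 0.350 cm/yr × 82.5 years = 0.2887 m
heave = dip-slip × cos(dip) = 0.2887 × cos(74.6°) = 0.0767 m = 7.67 cm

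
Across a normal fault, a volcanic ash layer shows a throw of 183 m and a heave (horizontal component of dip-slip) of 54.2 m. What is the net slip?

net slip = √(throw² + heave²) = √(183² + 54.2²) = 191 m

191 m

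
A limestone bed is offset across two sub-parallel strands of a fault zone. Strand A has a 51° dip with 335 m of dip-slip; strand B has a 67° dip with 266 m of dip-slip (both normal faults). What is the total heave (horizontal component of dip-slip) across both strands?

315 m

heave_A = 335 × cos(51°) = 210.8 m
heave_B = 266 × cos(67°) = 103.9 m
total = 210.8 + 103.9 = 315 m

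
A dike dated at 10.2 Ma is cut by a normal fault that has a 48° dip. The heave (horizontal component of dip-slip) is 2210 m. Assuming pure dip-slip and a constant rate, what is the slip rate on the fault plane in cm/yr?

dip-slip = heave / cos(dip) = 2210 m / cos(48°) = 3303 m
rate = 3303 m / 10.2 Ma = 0.000324 m/yr = 0.0324 cm/yr

0.0324 cm/yr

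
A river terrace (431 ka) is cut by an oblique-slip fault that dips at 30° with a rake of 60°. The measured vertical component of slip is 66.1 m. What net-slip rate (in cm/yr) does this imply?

0.0354 cm/yr

dip-slip = throw / sin(dip) = 66.1 / sin(30°) = 132.2 m
net slip = dip-slip / sin(rake) = 132.2 / sin(60°) = 152.7 m
rate = 152.7 m / 431 ka = 0.000354 m/yr = 0.0354 cm/yr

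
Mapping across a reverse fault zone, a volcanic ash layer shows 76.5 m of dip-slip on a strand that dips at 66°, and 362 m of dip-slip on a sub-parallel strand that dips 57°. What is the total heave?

228 m

heave_A = 76.5 × cos(66°) = 31.12 m
heave_B = 362 × cos(57°) = 197.2 m
total = 31.12 + 197.2 = 228 m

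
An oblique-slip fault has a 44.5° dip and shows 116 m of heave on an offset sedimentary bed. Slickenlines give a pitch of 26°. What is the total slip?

dip-slip = heave / cos(dip) = 116 / cos(44.5°) = 162.6 m
net slip = dip-slip / sin(rake) = 162.6 / sin(26°) = 371 m

371 m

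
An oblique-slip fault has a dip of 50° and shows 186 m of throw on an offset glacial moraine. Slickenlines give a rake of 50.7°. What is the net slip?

dip-slip = throw / sin(dip) = 186 / sin(50°) = 242.8 m
net slip = dip-slip / sin(rake) = 242.8 / sin(50.7°) = 314 m

314 m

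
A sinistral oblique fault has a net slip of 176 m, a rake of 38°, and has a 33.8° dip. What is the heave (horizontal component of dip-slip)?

90 m

dip-slip = net slip × sin(rake) = 176 m × sin(38°) = 108.4 m
heave = dip-slip × cos(dip) = 108.4 × cos(33.8°) = 90 m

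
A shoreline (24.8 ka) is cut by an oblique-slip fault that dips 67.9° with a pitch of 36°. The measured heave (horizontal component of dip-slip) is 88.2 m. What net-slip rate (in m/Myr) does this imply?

16100 m/Myr

dip-slip = heave / cos(dip) = 88.2 / cos(67.9°) = 234.4 m
net slip = dip-slip / sin(rake) = 234.4 / sin(36°) = 398.8 m
rate = 398.8 m / 24.8 ka = 0.0161 m/yr = 16100 m/Myr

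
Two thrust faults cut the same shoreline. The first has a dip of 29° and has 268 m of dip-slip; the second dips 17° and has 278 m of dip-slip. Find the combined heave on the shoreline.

500 m

heave_A = 268 × cos(29°) = 234.4 m
heave_B = 278 × cos(17°) = 265.9 m
total = 234.4 + 265.9 = 500 m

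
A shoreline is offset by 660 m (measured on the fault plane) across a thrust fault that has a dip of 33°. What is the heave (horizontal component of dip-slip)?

554 m

heave = dip-slip × cos(dip) = 660 m × cos(33°) = 554 m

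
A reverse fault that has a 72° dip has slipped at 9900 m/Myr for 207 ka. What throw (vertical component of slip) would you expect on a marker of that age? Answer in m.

dip-slip = rate × time = 9900 m/Myr × 207 ka = 2049 m
throw = dip-slip × sin(dip) = 2049 × sin(72°) = 1950 m

1950 m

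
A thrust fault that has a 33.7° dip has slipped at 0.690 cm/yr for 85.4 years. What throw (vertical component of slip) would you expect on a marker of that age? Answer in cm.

32.7 cm

dip-slip = rate × time = 0.690 cm/yr × 85.4 years = 0.5893 m
throw = dip-slip × sin(dip) = 0.5893 × sin(33.7°) = 0.327 m = 32.7 cm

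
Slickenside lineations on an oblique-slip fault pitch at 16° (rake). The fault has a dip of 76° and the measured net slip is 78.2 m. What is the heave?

5.21 m

dip-slip = net slip × sin(rake) = 78.2 m × sin(16°) = 21.55 m
heave = dip-slip × cos(dip) = 21.55 × cos(76°) = 5.21 m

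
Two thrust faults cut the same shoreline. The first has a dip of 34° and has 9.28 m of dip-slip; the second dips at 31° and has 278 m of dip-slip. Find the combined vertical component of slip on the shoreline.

148 m

throw_A = 9.28 × sin(34°) = 5.189 m
throw_B = 278 × sin(31°) = 143.2 m
total = 5.189 + 143.2 = 148 m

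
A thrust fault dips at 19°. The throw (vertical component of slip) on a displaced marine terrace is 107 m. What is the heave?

heave = throw / tan(dip) = 107 / tan(19°) = 311 m

311 m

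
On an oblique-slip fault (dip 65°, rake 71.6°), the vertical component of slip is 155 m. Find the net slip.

180 m

dip-slip = throw / sin(dip) = 155 / sin(65°) = 171 m
net slip = dip-slip / sin(rake) = 171 / sin(71.6°) = 180 m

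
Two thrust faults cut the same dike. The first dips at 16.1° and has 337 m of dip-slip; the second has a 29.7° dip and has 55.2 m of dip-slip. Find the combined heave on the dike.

heave_A = 337 × cos(16.1°) = 323.8 m
heave_B = 55.2 × cos(29.7°) = 47.95 m
total = 323.8 + 47.95 = 372 m

372 m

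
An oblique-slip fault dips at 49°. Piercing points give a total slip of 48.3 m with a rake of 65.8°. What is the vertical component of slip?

dip-slip = net slip × sin(rake) = 48.3 m × sin(65.8°) = 44.06 m
throw = dip-slip × sin(dip) = 44.06 × sin(49°) = 33.2 m

33.2 m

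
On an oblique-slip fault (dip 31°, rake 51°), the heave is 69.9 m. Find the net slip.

105 m

dip-slip = heave / cos(dip) = 69.9 / cos(31°) = 81.55 m
net slip = dip-slip / sin(rake) = 81.55 / sin(51°) = 105 m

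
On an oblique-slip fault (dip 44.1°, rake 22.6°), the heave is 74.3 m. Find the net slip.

dip-slip = heave / cos(dip) = 74.3 / cos(44.1°) = 103.5 m
net slip = dip-slip / sin(rake) = 103.5 / sin(22.6°) = 269 m

269 m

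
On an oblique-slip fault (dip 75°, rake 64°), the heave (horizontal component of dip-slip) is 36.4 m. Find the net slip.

156 m

dip-slip = heave / cos(dip) = 36.4 / cos(75°) = 140.6 m
net slip = dip-slip / sin(rake) = 140.6 / sin(64°) = 156 m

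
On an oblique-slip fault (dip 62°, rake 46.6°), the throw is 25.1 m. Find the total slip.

39.1 m

dip-slip = throw / sin(dip) = 25.1 / sin(62°) = 28.43 m
net slip = dip-slip / sin(rake) = 28.43 / sin(46.6°) = 39.1 m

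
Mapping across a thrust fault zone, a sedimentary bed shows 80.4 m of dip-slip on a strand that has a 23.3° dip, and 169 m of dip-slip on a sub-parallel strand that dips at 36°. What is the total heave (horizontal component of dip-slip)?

heave_A = 80.4 × cos(23.3°) = 73.84 m
heave_B = 169 × cos(36°) = 136.7 m
total = 73.84 + 136.7 = 211 m

211 m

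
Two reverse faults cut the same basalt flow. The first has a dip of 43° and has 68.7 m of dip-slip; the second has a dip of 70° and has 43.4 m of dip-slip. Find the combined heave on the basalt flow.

65.1 m

heave_A = 68.7 × cos(43°) = 50.24 m
heave_B = 43.4 × cos(70°) = 14.84 m
total = 50.24 + 14.84 = 65.1 m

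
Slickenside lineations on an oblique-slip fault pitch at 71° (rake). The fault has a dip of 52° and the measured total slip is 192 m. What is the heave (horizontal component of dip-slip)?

dip-slip = net slip × sin(rake) = 192 m × sin(71°) = 181.5 m
heave = dip-slip × cos(dip) = 181.5 × cos(52°) = 112 m

112 m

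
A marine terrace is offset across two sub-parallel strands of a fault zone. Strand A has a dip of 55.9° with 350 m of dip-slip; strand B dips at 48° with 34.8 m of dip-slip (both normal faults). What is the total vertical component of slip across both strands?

316 m

throw_A = 350 × sin(55.9°) = 289.8 m
throw_B = 34.8 × sin(48°) = 25.86 m
total = 289.8 + 25.86 = 316 m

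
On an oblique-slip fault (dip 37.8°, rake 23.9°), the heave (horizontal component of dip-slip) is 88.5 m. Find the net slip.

276 m

dip-slip = heave / cos(dip) = 88.5 / cos(37.8°) = 112 m
net slip = dip-slip / sin(rake) = 112 / sin(23.9°) = 276 m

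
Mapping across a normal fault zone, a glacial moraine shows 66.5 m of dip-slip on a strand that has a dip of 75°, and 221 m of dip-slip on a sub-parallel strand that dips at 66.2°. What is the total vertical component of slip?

266 m

throw_A = 66.5 × sin(75°) = 64.23 m
throw_B = 221 × sin(66.2°) = 202.2 m
total = 64.23 + 202.2 = 266 m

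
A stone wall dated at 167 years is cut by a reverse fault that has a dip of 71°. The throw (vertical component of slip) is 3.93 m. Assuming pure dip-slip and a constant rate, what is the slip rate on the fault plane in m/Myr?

dip-slip = throw / sin(dip) = 3.93 m / sin(71°) = 4.156 m
rate = 4.156 m / 167 years = 0.0249 m/yr = 24900 m/Myr

24900 m/Myr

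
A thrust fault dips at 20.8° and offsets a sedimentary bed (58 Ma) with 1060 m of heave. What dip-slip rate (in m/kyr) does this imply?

dip-slip = heave / cos(dip) = 1060 m / cos(20.8°) = 1134 m
rate = 1134 m / 58 Ma = 0.0000196 m/yr = 0.0196 m/kyr

0.0196 m/kyr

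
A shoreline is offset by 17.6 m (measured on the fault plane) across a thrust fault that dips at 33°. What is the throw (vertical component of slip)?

throw = dip-slip × sin(dip) = 17.6 m × sin(33°) = 9.59 m

9.59 m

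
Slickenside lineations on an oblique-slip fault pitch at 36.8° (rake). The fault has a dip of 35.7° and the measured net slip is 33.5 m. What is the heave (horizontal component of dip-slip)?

16.3 m

dip-slip = net slip × sin(rake) = 33.5 m × sin(36.8°) = 20.07 m
heave = dip-slip × cos(dip) = 20.07 × cos(35.7°) = 16.3 m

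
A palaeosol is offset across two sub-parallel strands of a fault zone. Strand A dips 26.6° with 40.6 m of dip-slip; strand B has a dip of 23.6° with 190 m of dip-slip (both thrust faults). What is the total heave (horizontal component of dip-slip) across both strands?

210 m

heave_A = 40.6 × cos(26.6°) = 36.30 m
heave_B = 190 × cos(23.6°) = 174.1 m
total = 36.30 + 174.1 = 210 m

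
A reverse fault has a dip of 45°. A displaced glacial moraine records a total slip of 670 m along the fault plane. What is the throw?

474 m

throw = dip-slip × sin(dip) = 670 m × sin(45°) = 474 m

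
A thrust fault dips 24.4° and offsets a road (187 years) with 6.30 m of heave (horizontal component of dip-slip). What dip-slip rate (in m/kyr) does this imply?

37 m/kyr

dip-slip = heave / cos(dip) = 6.30 m / cos(24.4°) = 6.918 m
rate = 6.918 m / 187 years = 0.0370 m/yr = 37 m/kyr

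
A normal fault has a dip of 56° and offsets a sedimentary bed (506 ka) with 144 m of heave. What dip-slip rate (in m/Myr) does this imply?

dip-slip = heave / cos(dip) = 144 m / cos(56°) = 257.5 m
rate = 257.5 m / 506 ka = 0.000509 m/yr = 509 m/Myr

509 m/Myr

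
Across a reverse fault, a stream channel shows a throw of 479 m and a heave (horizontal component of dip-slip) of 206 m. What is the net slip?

521 m

net slip = √(throw² + heave²) = √(479² + 206²) = 521 m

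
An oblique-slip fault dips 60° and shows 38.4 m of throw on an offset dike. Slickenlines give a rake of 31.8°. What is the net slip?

dip-slip = throw / sin(dip) = 38.4 / sin(60°) = 44.34 m
net slip = dip-slip / sin(rake) = 44.34 / sin(31.8°) = 84.1 m

84.1 m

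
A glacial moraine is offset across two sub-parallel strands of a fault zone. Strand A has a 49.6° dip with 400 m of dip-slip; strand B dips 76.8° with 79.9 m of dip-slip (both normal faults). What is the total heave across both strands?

277 m

heave_A = 400 × cos(49.6°) = 259.2 m
heave_B = 79.9 × cos(76.8°) = 18.25 m
total = 259.2 + 18.25 = 277 m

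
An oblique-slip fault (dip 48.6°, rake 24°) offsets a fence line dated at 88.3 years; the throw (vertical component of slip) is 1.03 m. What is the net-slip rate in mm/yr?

38.2 mm/yr

dip-slip = throw / sin(dip) = 1.03 / sin(48.6°) = 1.373 m
net slip = dip-slip / sin(rake) = 1.373 / sin(24°) = 3.376 m
rate = 3.376 m / 88.3 years = 0.0382 m/yr = 38.2 mm/yr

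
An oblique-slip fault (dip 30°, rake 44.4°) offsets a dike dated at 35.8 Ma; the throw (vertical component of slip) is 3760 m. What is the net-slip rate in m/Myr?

300 m/Myr

dip-slip = throw / sin(dip) = 3760 / sin(30°) = 7520 m
net slip = dip-slip / sin(rake) = 7520 / sin(44.4°) = 10750 m
rate = 10750 m / 35.8 Ma = 0.000300 m/yr = 300 m/Myr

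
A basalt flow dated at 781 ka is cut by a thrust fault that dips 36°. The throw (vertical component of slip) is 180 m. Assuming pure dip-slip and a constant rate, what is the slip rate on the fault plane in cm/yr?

dip-slip = throw / sin(dip) = 180 m / sin(36°) = 306.2 m
rate = 306.2 m / 781 ka = 0.000392 m/yr = 0.0392 cm/yr

0.0392 cm/yr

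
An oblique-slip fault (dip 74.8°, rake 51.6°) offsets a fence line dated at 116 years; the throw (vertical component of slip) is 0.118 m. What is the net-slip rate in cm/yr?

dip-slip = throw / sin(dip) = 0.118 / sin(74.8°) = 0.1223 m
net slip = dip-slip / sin(rake) = 0.1223 / sin(51.6°) = 0.1560 m
rate = 0.1560 m / 116 years = 0.00135 m/yr = 0.135 cm/yr

0.135 cm/yr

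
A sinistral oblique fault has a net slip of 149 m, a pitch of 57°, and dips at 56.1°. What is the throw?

104 m

dip-slip = net slip × sin(rake) = 149 m × sin(57°) = 125 m
throw = dip-slip × sin(dip) = 125 × sin(56.1°) = 104 m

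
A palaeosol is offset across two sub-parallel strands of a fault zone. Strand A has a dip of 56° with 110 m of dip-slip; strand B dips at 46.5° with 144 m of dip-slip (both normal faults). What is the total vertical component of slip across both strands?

throw_A = 110 × sin(56°) = 91.19 m
throw_B = 144 × sin(46.5°) = 104.5 m
total = 91.19 + 104.5 = 196 m

196 m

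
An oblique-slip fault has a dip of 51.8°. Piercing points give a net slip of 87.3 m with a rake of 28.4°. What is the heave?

dip-slip = net slip × sin(rake) = 87.3 m × sin(28.4°) = 41.52 m
heave = dip-slip × cos(dip) = 41.52 × cos(51.8°) = 25.7 m

25.7 m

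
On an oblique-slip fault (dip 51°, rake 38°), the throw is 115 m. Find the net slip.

dip-slip = throw / sin(dip) = 115 / sin(51°) = 148 m
net slip = dip-slip / sin(rake) = 148 / sin(38°) = 240 m

240 m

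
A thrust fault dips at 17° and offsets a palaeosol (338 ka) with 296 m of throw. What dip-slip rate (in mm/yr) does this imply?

3 mm/yr

dip-slip = throw / sin(dip) = 296 m / sin(17°) = 1012 m
rate = 1012 m / 338 ka = 0.00300 m/yr = 3 mm/yr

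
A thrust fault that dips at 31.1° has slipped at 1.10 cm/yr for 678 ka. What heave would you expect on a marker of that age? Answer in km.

6.39 km

dip-slip = rate × time = 1.10 cm/yr × 678 ka = 7458 m
heave = dip-slip × cos(dip) = 7458 × cos(31.1°) = 6390 m = 6.39 km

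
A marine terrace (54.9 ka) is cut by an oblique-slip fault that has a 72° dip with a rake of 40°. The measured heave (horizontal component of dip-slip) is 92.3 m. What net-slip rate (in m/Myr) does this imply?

8460 m/Myr

dip-slip = heave / cos(dip) = 92.3 / cos(72°) = 298.7 m
net slip = dip-slip / sin(rake) = 298.7 / sin(40°) = 464.7 m
rate = 464.7 m / 54.9 ka = 0.00846 m/yr = 8460 m/Myr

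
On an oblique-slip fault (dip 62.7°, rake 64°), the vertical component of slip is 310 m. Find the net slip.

dip-slip = throw / sin(dip) = 310 / sin(62.7°) = 348.9 m
net slip = dip-slip / sin(rake) = 348.9 / sin(64°) = 388 m

388 m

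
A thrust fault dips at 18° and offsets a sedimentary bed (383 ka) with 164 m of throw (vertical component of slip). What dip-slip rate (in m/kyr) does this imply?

dip-slip = throw / sin(dip) = 164 m / sin(18°) = 530.7 m
rate = 530.7 m / 383 ka = 0.00139 m/yr = 1.39 m/kyr

1.39 m/kyr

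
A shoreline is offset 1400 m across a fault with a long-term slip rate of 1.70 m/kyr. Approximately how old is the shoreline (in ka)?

age = offset / rate = 1400 m / (1.70 m/kyr) = 824000 yr = 824 ka

824 ka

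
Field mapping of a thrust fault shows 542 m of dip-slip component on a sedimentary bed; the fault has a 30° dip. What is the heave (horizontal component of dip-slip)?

469 m

heave = dip-slip × cos(dip) = 542 m × cos(30°) = 469 m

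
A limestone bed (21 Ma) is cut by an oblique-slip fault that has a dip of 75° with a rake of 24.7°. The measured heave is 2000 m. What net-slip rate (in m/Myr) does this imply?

881 m/Myr

dip-slip = heave / cos(dip) = 2000 / cos(75°) = 7727 m
net slip = dip-slip / sin(rake) = 7727 / sin(24.7°) = 18490 m
rate = 18490 m / 21 Ma = 0.000881 m/yr = 881 m/Myr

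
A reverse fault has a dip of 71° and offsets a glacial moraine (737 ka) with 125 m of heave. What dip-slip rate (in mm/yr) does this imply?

dip-slip = heave / cos(dip) = 125 m / cos(71°) = 383.9 m
rate = 383.9 m / 737 ka = 0.000521 m/yr = 0.521 mm/yr

0.521 mm/yr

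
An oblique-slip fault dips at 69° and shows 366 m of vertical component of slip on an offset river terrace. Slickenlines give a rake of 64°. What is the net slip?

dip-slip = throw / sin(dip) = 366 / sin(69°) = 392 m
net slip = dip-slip / sin(rake) = 392 / sin(64°) = 436 m

436 m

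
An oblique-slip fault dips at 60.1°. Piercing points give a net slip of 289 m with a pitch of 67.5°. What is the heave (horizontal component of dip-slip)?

133 m

dip-slip = net slip × sin(rake) = 289 m × sin(67.5°) = 267 m
heave = dip-slip × cos(dip) = 267 × cos(60.1°) = 133 m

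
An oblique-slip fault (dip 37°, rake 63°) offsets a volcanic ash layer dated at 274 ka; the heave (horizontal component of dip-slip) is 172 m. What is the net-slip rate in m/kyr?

0.882 m/kyr

dip-slip = heave / cos(dip) = 172 / cos(37°) = 215.4 m
net slip = dip-slip / sin(rake) = 215.4 / sin(63°) = 241.7 m
rate = 241.7 m / 274 ka = 0.000882 m/yr = 0.882 m/kyr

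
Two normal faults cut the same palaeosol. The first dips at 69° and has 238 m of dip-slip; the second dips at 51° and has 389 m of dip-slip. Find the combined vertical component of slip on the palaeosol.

throw_A = 238 × sin(69°) = 222.2 m
throw_B = 389 × sin(51°) = 302.3 m
total = 222.2 + 302.3 = 525 m

525 m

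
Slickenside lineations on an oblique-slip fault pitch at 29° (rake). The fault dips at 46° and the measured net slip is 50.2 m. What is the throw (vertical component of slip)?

17.5 m

dip-slip = net slip × sin(rake) = 50.2 m × sin(29°) = 24.34 m
throw = dip-slip × sin(dip) = 24.34 × sin(46°) = 17.5 m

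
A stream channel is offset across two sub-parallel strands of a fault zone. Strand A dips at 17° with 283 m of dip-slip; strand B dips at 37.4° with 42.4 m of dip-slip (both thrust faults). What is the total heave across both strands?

heave_A = 283 × cos(17°) = 270.6 m
heave_B = 42.4 × cos(37.4°) = 33.68 m
total = 270.6 + 33.68 = 304 m

304 m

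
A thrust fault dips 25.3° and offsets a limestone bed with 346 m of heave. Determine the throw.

throw = heave × tan(dip) = 346 × tan(25.3°) = 164 m

164 m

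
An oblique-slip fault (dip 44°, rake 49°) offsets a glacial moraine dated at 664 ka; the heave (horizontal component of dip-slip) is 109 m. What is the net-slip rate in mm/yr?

dip-slip = heave / cos(dip) = 109 / cos(44°) = 151.5 m
net slip = dip-slip / sin(rake) = 151.5 / sin(49°) = 200.8 m
rate = 200.8 m / 664 ka = 0.000302 m/yr = 0.302 mm/yr

0.302 mm/yr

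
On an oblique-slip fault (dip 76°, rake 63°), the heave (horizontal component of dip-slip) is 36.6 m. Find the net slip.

170 m

dip-slip = heave / cos(dip) = 36.6 / cos(76°) = 151.3 m
net slip = dip-slip / sin(rake) = 151.3 / sin(63°) = 170 m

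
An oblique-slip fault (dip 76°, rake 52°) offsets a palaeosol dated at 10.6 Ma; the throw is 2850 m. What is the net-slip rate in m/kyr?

dip-slip = throw / sin(dip) = 2850 / sin(76°) = 2937 m
net slip = dip-slip / sin(rake) = 2937 / sin(52°) = 3727 m
rate = 3727 m / 10.6 Ma = 0.000352 m/yr = 0.352 m/kyr

0.352 m/kyr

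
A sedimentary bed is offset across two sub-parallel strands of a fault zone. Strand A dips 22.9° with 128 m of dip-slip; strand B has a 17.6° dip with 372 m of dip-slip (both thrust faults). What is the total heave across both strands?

heave_A = 128 × cos(22.9°) = 117.9 m
heave_B = 372 × cos(17.6°) = 354.6 m
total = 117.9 + 354.6 = 472 m

472 m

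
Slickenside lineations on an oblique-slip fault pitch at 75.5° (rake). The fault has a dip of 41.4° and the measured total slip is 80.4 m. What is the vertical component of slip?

51.5 m

dip-slip = net slip × sin(rake) = 80.4 m × sin(75.5°) = 77.84 m
throw = dip-slip × sin(dip) = 77.84 × sin(41.4°) = 51.5 m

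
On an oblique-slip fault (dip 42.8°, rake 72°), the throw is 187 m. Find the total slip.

dip-slip = throw / sin(dip) = 187 / sin(42.8°) = 275.2 m
net slip = dip-slip / sin(rake) = 275.2 / sin(72°) = 289 m

289 m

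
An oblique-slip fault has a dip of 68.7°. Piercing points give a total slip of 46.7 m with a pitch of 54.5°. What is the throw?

dip-slip = net slip × sin(rake) = 46.7 m × sin(54.5°) = 38.02 m
throw = dip-slip × sin(dip) = 38.02 × sin(68.7°) = 35.4 m

35.4 m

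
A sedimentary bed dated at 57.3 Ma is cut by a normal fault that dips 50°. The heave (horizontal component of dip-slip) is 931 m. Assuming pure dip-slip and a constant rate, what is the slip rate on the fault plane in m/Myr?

dip-slip = heave / cos(dip) = 931 m / cos(50°) = 1448 m
rate = 1448 m / 57.3 Ma = 0.0000253 m/yr = 25.3 m/Myr

25.3 m/Myr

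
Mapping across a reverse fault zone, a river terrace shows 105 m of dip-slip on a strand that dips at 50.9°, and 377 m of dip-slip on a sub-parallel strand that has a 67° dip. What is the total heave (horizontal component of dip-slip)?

214 m

heave_A = 105 × cos(50.9°) = 66.22 m
heave_B = 377 × cos(67°) = 147.3 m
total = 66.22 + 147.3 = 214 m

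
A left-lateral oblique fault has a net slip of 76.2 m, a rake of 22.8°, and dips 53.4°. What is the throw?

23.7 m

dip-slip = net slip × sin(rake) = 76.2 m × sin(22.8°) = 29.53 m
throw = dip-slip × sin(dip) = 29.53 × sin(53.4°) = 23.7 m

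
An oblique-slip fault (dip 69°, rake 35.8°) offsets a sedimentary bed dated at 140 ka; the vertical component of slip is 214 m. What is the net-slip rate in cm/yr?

0.280 cm/yr

dip-slip = throw / sin(dip) = 214 / sin(69°) = 229.2 m
net slip = dip-slip / sin(rake) = 229.2 / sin(35.8°) = 391.9 m
rate = 391.9 m / 140 ka = 0.00280 m/yr = 0.280 cm/yr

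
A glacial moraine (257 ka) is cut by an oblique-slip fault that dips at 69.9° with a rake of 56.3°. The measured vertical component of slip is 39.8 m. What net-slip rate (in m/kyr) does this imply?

0.198 m/kyr

dip-slip = throw / sin(dip) = 39.8 / sin(69.9°) = 42.38 m
net slip = dip-slip / sin(rake) = 42.38 / sin(56.3°) = 50.94 m
rate = 50.94 m / 257 ka = 0.000198 m/yr = 0.198 m/kyr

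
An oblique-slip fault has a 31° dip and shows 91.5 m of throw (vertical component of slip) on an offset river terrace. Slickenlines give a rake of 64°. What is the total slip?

dip-slip = throw / sin(dip) = 91.5 / sin(31°) = 177.7 m
net slip = dip-slip / sin(rake) = 177.7 / sin(64°) = 198 m

198 m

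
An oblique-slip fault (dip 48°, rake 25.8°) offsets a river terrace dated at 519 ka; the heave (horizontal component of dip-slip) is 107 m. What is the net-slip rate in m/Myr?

dip-slip = heave / cos(dip) = 107 / cos(48°) = 159.9 m
net slip = dip-slip / sin(rake) = 159.9 / sin(25.8°) = 367.4 m
rate = 367.4 m / 519 ka = 0.000708 m/yr = 708 m/Myr

708 m/Myr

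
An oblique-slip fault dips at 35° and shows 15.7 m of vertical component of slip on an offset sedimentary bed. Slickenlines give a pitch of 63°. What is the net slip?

30.7 m

dip-slip = throw / sin(dip) = 15.7 / sin(35°) = 27.37 m
net slip = dip-slip / sin(rake) = 27.37 / sin(63°) = 30.7 m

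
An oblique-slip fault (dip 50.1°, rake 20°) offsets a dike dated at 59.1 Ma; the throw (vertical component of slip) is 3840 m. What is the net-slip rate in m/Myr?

dip-slip = throw / sin(dip) = 3840 / sin(50.1°) = 5005 m
net slip = dip-slip / sin(rake) = 5005 / sin(20°) = 14630 m
rate = 14630 m / 59.1 Ma = 0.000248 m/yr = 248 m/Myr

248 m/Myr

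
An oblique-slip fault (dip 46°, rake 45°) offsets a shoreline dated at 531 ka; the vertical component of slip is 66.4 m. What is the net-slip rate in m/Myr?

246 m/Myr

dip-slip = throw / sin(dip) = 66.4 / sin(46°) = 92.31 m
net slip = dip-slip / sin(rake) = 92.31 / sin(45°) = 130.5 m
rate = 130.5 m / 531 ka = 0.000246 m/yr = 246 m/Myr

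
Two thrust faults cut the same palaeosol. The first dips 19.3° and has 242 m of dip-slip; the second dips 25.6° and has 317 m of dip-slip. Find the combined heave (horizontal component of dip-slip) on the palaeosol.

514 m

heave_A = 242 × cos(19.3°) = 228.4 m
heave_B = 317 × cos(25.6°) = 285.9 m
total = 228.4 + 285.9 = 514 m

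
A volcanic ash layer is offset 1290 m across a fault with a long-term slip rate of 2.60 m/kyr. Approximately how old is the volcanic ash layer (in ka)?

age = offset / rate = 1290 m / (2.60 m/kyr) = 496000 yr = 496 ka

496 ka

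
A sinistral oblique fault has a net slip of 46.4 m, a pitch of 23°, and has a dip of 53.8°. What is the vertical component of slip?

14.6 m

dip-slip = net slip × sin(rake) = 46.4 m × sin(23°) = 18.13 m
throw = dip-slip × sin(dip) = 18.13 × sin(53.8°) = 14.6 m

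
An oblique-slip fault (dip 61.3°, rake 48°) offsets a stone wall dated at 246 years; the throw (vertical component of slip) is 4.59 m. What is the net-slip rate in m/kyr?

28.6 m/kyr

dip-slip = throw / sin(dip) = 4.59 / sin(61.3°) = 5.233 m
net slip = dip-slip / sin(rake) = 5.233 / sin(48°) = 7.042 m
rate = 7.042 m / 246 years = 0.0286 m/yr = 28.6 m/kyr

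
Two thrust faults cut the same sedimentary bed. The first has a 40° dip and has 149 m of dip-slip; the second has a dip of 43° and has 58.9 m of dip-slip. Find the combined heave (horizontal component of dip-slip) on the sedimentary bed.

heave_A = 149 × cos(40°) = 114.1 m
heave_B = 58.9 × cos(43°) = 43.08 m
total = 114.1 + 43.08 = 157 m

157 m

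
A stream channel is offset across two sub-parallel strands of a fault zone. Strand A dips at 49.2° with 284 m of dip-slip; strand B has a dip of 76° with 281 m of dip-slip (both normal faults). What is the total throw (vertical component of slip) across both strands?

throw_A = 284 × sin(49.2°) = 215 m
throw_B = 281 × sin(76°) = 272.7 m
total = 215 + 272.7 = 488 m

488 m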